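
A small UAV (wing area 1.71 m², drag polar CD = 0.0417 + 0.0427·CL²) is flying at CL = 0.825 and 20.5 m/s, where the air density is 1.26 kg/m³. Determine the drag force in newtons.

CD = 0.0417 + 0.0427 × 0.825² = 0.07076
D = ½ρv²S·CD = ½ × 1.26 × 20.5² × 1.71 × 0.07076 = 32 N

D = 32 N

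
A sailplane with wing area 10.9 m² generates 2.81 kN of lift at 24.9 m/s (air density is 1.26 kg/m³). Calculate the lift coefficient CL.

From L = ½ρv²S·CL, rearranging gives CL = 2L/(ρv²S).
CL = 2 × 2810 / (1.26 × 24.9² × 10.9) = 0.66

CL = 0.66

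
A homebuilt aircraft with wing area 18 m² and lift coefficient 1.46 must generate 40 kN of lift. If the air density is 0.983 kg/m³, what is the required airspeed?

v = 55.6 m/s

L = ½ρv²S·CL ⇒ v = √(2L/(ρ·S·CL))
v = √(2 × 40000 / (0.983 × 18 × 1.46)) = √3097 = 55.6 m/s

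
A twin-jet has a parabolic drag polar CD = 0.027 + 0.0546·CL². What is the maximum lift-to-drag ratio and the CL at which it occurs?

(L/D)max = 13, at CL = 0.703

For CD = CD0 + K·CL², (L/D)max occurs at CL* = √(CD0/K) and equals 1/(2√(K·CD0)).
(L/D)max = 1/(2√(0.0546 × 0.027)) = 1/(2 × 0.0384) = 13
CL* = √(0.027/0.0546) = 0.703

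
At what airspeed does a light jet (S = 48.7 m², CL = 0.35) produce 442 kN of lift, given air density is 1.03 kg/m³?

L = ½ρv²S·CL ⇒ v = √(2L/(ρ·S·CL))
v = √(2 × 4.42×10^5 / (1.03 × 48.7 × 0.35)) = √50350 = 224 m/s

v = 224 m/s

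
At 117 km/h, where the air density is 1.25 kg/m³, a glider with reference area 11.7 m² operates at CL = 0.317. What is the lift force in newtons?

Convert speed: v = 117 km/h ÷ 3.6 = 32.5 m/s.
Dynamic pressure q = ½ρv² = ½ × 1.25 × 32.5² = 660.2 Pa.
L = q·S·CL = 660.2 × 11.7 × 0.317 = 2450 N

L = 2450 N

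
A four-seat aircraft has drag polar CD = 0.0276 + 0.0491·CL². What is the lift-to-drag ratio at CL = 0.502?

L/D = 12.6

CD = 0.0276 + 0.0491 × 0.502² = 0.03997
L/D = CL/CD = 0.502 / 0.03997 = 12.6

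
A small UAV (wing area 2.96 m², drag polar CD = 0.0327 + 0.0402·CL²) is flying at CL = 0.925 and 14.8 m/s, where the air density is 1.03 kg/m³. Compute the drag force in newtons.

D = 22.4 N

CD = 0.0327 + 0.0402 × 0.925² = 0.0671
D = ½ρv²S·CD = ½ × 1.03 × 14.8² × 2.96 × 0.0671 = 22.4 N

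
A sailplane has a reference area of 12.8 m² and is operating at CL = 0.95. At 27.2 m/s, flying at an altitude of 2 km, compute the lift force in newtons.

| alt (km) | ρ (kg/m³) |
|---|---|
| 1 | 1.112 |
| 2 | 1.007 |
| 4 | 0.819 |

At 2 km, from the table: ρ = 1.007 kg/m³.
L = ½ρv²S·CL = ½ × 1.007 × 27.2² × 12.8 × 0.95 = 4530 N

L = 4530 N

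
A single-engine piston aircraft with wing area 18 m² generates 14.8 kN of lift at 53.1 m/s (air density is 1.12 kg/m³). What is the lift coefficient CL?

From L = ½ρv²S·CL, rearranging gives CL = 2L/(ρv²S).
CL = 2 × 14800 / (1.12 × 53.1² × 18) = 0.521

CL = 0.521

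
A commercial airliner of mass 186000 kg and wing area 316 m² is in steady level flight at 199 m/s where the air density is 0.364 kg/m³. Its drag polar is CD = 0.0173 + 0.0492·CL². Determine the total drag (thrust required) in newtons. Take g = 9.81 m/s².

D = 1.11×10^5 N

Level flight ⇒ L = W = m·g = 186000 × 9.81 = 1.8247×10^6 N.
q = ½ρv² = ½ × 0.364 × 199² = 7207 Pa.
CL = 2W/(ρv²S) = 2×1.8247×10^6/(0.364×199²×316) = 0.8012.
CD = 0.0173 + 0.0492 × 0.8012² = 0.04888.
D = q·S·CD = 7207 × 316 × 0.04888 = 1.113×10^5 N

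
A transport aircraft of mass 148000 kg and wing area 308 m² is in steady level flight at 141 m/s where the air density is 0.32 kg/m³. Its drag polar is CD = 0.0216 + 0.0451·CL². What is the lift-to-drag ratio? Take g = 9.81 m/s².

In steady level flight, lift balances weight: W = mg = 148000 × 9.81 = 1.4519×10^6 N.
q = ½ρv² = ½ × 0.32 × 141² = 3181 Pa.
Required CL = L/(qS) = 1.4519×10^6/(3181·308) = 1.482.
CD = 0.0216 + 0.0451 × 1.482² = 0.1206.
L/D = CL/CD = 1.482 / 0.1206 = 12.3

L/D = 12.3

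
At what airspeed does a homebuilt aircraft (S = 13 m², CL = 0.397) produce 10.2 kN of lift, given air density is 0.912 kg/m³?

v = 65.8 m/s

L = ½ρv²S·CL ⇒ v = √(2L/(ρ·S·CL))
v = √(2 × 10200 / (0.912 × 13 × 0.397)) = √4334 = 65.8 m/s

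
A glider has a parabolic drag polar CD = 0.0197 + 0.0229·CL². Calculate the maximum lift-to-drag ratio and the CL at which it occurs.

(L/D)max = 23.5, at CL = 0.928

For CD = CD0 + K·CL², (L/D)max occurs at CL* = √(CD0/K) and equals 1/(2√(K·CD0)).
(L/D)max = 1/(2√(0.0229 × 0.0197)) = 1/(2 × 0.02124) = 23.5
CL* = √(0.0197/0.0229) = 0.928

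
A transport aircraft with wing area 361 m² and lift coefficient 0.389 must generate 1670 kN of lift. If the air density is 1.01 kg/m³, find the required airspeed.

v = 153 m/s

L = ½ρv²S·CL ⇒ v = √(2L/(ρ·S·CL))
v = √(2 × 1.67×10^6 / (1.01 × 361 × 0.389)) = √23550 = 153 m/s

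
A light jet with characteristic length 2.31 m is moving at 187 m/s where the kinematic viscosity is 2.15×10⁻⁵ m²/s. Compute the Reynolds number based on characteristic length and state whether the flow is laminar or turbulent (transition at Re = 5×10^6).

Re = v·c/ν = 187 × 2.31 / (2.15×10⁻⁵) = 2.01×10^7
Since 2.01×10^7 > 5×10^6, the flow is turbulent.

Re = 2.01×10^7 (turbulent)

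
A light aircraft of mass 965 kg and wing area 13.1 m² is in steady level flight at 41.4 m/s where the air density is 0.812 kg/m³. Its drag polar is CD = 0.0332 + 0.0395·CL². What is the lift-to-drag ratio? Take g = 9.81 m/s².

Level flight ⇒ L = W = m·g = 965 × 9.81 = 9466.6 N.
Dynamic pressure q = 0.5 × 0.812 × 41.4² = 695.9 Pa.
CL = 2W/(ρv²S) = 2×9466.6/(0.812×41.4²×13.1) = 1.038.
CD = 0.0332 + 0.0395 × 1.038² = 0.0758.
L/D = CL/CD = 1.038 / 0.0758 = 13.7

L/D = 13.7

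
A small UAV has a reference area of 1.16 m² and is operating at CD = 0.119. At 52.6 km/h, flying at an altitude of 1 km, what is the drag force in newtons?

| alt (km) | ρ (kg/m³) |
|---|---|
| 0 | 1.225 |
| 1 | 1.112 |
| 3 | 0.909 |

At 1 km, from the table: ρ = 1.112 kg/m³.
Convert speed: v = 52.6 km/h ÷ 3.6 = 14.61 m/s.
D = ½ρv²S·CD = ½ × 1.112 × 14.61² × 1.16 × 0.119 = 16.4 N

D = 16.4 N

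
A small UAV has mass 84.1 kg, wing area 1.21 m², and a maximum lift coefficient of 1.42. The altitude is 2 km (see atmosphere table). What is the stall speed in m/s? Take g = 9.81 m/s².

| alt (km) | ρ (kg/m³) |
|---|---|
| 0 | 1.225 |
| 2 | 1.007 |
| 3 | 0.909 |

At 2 km, from the table: ρ = 1.007 kg/m³.
Stall occurs when L = W at CL,max. W = mg = 84.1 × 9.81 = 825 N.
V_stall = √(2W/(ρ·S·CL,max)) = √(2 × 825 / (1.007 × 1.21 × 1.42))
V_stall = √953.7 = 30.9 m/s

V_stall = 30.9 m/s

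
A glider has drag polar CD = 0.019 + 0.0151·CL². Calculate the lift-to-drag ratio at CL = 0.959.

CD = 0.019 + 0.0151 × 0.959² = 0.03289
L/D = CL/CD = 0.959 / 0.03289 = 29.2

L/D = 29.2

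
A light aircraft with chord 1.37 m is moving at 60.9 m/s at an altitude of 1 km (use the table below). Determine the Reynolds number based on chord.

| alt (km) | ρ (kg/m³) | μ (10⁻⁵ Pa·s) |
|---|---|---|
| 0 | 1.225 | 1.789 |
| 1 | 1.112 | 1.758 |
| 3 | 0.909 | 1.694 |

At 1 km, from the table: ρ = 1.112 kg/m³, μ = 1.758×10⁻⁵ Pa·s.
Re = ρ·v·c/μ = 1.112 × 60.9 × 1.37 / (1.758×10⁻⁵) = 5.28×10^6

Re = 5.28×10^6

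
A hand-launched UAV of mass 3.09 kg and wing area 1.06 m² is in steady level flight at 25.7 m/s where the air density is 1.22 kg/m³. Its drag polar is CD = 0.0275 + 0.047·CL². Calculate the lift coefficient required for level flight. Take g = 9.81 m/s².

CL = 0.071

In steady level flight, lift balances weight: W = mg = 3.09 × 9.81 = 30.313 N.
q = ½ρv² = ½ × 1.22 × 25.7² = 402.9 Pa.
Required CL = L/(qS) = 30.313/(402.9·1.06) = 0.07098.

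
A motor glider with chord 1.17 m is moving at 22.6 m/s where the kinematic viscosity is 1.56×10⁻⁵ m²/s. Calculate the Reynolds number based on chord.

Re = 1.69×10^6

Re = v·c/ν = 22.6 × 1.17 / (1.56×10⁻⁵) = 1.69×10^6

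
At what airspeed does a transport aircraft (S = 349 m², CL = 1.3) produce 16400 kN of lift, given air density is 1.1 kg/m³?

v = 256 m/s

L = ½ρv²S·CL ⇒ v = √(2L/(ρ·S·CL))
v = √(2 × 1.64×10^7 / (1.1 × 349 × 1.3)) = √65720 = 256 m/s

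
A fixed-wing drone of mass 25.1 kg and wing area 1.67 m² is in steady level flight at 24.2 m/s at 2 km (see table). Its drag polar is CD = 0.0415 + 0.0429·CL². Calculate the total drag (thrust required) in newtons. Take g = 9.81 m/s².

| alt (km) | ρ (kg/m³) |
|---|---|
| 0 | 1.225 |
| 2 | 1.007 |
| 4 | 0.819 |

D = 25.7 N

At 2 km, from the table: ρ = 1.007 kg/m³.
In steady level flight, lift balances weight: W = mg = 25.1 × 9.81 = 246.23 N.
Dynamic pressure q = 0.5 × 1.007 × 24.2² = 294.9 Pa.
CL = W/(q·S) = 246.23 / (294.9 × 1.67) = 0.5.
CD = 0.0415 + 0.0429 × 0.5² = 0.05223.
D = q·S·CD = 294.9 × 1.67 × 0.05223 = 25.72 N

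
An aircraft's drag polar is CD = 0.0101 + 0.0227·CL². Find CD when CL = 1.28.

CD = 0.0473

CD = 0.0101 + 0.0227 × 1.28² = 0.0101 + 0.03719 = 0.0473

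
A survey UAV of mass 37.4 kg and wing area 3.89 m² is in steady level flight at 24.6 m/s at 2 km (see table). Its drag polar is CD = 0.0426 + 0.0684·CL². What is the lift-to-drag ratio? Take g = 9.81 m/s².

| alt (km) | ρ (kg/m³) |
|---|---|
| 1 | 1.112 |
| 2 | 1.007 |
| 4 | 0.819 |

L/D = 6.3

At 2 km, from the table: ρ = 1.007 kg/m³.
In steady level flight, lift balances weight: W = mg = 37.4 × 9.81 = 366.89 N.
Dynamic pressure q = 0.5 × 1.007 × 24.6² = 304.7 Pa.
CL = W/(q·S) = 366.89 / (304.7 × 3.89) = 0.3095.
CD = 0.0426 + 0.0684 × 0.3095² = 0.04915.
L/D = CL/CD = 0.3095 / 0.04915 = 6.3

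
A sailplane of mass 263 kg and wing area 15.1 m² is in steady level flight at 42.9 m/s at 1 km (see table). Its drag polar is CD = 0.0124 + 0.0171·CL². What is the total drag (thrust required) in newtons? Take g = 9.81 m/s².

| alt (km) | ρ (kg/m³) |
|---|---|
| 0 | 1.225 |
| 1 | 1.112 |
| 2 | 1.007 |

At 1 km, from the table: ρ = 1.112 kg/m³.
Level flight ⇒ L = W = m·g = 263 × 9.81 = 2580 N.
Dynamic pressure q = 0.5 × 1.112 × 42.9² = 1023 Pa.
Required CL = L/(qS) = 2580/(1023·15.1) = 0.167.
CD = 0.0124 + 0.0171 × 0.167² = 0.01288.
D = q·S·CD = 1023 × 15.1 × 0.01288 = 199 N

D = 199 N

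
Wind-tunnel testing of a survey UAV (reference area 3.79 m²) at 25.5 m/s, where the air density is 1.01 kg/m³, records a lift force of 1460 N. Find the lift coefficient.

CL = 1.17

From L = ½ρv²S·CL, rearranging gives CL = 2L/(ρv²S).
CL = 2 × 1460 / (1.01 × 25.5² × 3.79) = 1.17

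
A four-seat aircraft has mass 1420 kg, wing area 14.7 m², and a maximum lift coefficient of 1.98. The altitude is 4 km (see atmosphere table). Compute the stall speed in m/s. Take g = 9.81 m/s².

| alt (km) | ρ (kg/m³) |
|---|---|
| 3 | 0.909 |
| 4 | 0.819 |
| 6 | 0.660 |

At 4 km, from the table: ρ = 0.819 kg/m³.
Weight W = mg = 1420 × 9.81 = 13930 N.
V_stall = √(2W/(ρ·S·CL,max)) = √(2 × 13930 / (0.819 × 14.7 × 1.98))
V_stall = √1169 = 34.2 m/s

V_stall = 34.2 m/s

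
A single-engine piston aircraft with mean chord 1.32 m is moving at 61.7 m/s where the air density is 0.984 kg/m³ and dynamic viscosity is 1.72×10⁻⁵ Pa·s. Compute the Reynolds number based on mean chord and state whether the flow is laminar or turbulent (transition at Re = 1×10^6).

Re = ρ·v·c/μ = 0.984 × 61.7 × 1.32 / (1.72×10⁻⁵) = 4.66×10^6
Since 4.66×10^6 > 1×10^6, the flow is turbulent.

Re = 4.66×10^6 (turbulent)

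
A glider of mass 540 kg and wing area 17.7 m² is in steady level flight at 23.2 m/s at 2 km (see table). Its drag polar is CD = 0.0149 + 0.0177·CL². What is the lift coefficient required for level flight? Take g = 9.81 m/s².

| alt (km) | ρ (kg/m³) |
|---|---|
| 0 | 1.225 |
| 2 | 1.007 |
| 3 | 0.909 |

CL = 1.1

At 2 km, from the table: ρ = 1.007 kg/m³.
Weight W = mg = 540 × 9.81 = 5297.4 N; in level flight L = W.
q = ½ρv² = ½ × 1.007 × 23.2² = 271 Pa.
CL = 2W/(ρv²S) = 2×5297.4/(1.007×23.2²×17.7) = 1.104.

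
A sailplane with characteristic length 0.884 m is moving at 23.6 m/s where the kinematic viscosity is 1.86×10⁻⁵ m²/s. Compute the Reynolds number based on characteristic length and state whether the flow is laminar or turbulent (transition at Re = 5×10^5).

Re = v·c/ν = 23.6 × 0.884 / (1.86×10⁻⁵) = 1.12×10^6
Since 1.12×10^6 > 5×10^5, the flow is turbulent.

Re = 1.12×10^6 (turbulent)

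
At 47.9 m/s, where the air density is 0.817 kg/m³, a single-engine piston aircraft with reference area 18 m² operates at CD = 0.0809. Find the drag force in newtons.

D = 1360 N

D = ½ρv²S·CD = ½ × 0.817 × 47.9² × 18 × 0.0809 = 1360 N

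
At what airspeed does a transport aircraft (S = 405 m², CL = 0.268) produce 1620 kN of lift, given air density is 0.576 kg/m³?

v = 228 m/s

L = ½ρv²S·CL ⇒ v = √(2L/(ρ·S·CL))
v = √(2 × 1.62×10^6 / (0.576 × 405 × 0.268)) = √51820 = 228 m/s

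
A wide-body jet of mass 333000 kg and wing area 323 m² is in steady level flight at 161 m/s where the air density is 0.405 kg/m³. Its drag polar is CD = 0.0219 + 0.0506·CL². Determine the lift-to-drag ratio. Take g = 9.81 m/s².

L/D = 9.19

Weight W = mg = 333000 × 9.81 = 3.2667×10^6 N; in level flight L = W.
Dynamic pressure q = 0.5 × 0.405 × 161² = 5249 Pa.
CL = 2W/(ρv²S) = 2×3.2667×10^6/(0.405×161²×323) = 1.927.
CD = 0.0219 + 0.0506 × 1.927² = 0.2098.
L/D = CL/CD = 1.927 / 0.2098 = 9.19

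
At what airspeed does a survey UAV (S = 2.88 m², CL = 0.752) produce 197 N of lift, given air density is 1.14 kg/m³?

L = ½ρv²S·CL ⇒ v = √(2L/(ρ·S·CL))
v = √(2 × 197 / (1.14 × 2.88 × 0.752)) = √159.6 = 12.6 m/s

v = 12.6 m/s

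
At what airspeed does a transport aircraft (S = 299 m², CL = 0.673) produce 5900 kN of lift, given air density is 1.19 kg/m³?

L = ½ρv²S·CL ⇒ v = √(2L/(ρ·S·CL))
v = √(2 × 5.9×10^6 / (1.19 × 299 × 0.673)) = √49280 = 222 m/s

v = 222 m/s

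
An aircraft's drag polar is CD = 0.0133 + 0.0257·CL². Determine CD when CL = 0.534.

CD = 0.0206

CD = 0.0133 + 0.0257 × 0.534² = 0.0133 + 0.007329 = 0.0206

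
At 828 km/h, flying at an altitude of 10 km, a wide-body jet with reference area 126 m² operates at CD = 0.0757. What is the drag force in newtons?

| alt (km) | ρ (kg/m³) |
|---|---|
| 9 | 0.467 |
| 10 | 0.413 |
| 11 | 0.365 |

At 10 km, from the table: ρ = 0.413 kg/m³.
Convert speed: v = 828 km/h ÷ 3.6 = 230 m/s.
D = ½ρv²S·CD = ½ × 0.413 × 230² × 126 × 0.0757 = 1.04×10^5 N ≈ 104 kN

D = 1.04×10^5 N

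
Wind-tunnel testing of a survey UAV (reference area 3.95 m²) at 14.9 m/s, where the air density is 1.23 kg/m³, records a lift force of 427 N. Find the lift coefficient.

From L = ½ρv²S·CL, rearranging gives CL = 2L/(ρv²S).
CL = 2 × 427 / (1.23 × 14.9² × 3.95) = 0.792

CL = 0.792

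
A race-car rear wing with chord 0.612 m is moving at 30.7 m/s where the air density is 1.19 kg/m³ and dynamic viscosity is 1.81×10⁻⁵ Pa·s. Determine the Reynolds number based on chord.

Re = 1.24×10^6

Re = ρ·v·c/μ = 1.19 × 30.7 × 0.612 / (1.81×10⁻⁵) = 1.24×10^6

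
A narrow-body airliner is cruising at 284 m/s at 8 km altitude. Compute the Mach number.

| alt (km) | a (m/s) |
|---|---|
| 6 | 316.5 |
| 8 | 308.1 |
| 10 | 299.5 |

M = 0.922

At 8 km, from the table: a = 308.1 m/s.
M = v/a = 284 / 308.1 = 0.922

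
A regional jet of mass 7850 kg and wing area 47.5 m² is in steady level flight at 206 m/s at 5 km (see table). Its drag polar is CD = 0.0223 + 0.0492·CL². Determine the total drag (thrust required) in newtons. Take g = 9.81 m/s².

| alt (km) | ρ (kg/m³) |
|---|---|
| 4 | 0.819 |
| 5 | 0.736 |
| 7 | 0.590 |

At 5 km, from the table: ρ = 0.736 kg/m³.
In steady level flight, lift balances weight: W = mg = 7850 × 9.81 = 77008 N.
q = ½ρv² = ½ × 0.736 × 206² = 15620 Pa.
CL = 2W/(ρv²S) = 2×77008/(0.736×206²×47.5) = 0.1038.
CD = 0.0223 + 0.0492 × 0.1038² = 0.02283.
D = q·S·CD = 15620 × 47.5 × 0.02283 = 16940 N

D = 16900 N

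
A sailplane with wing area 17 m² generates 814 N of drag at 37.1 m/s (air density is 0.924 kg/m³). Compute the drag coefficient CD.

From D = ½ρv²S·CD, rearranging gives CD = 2D/(ρv²S).
CD = 2 × 814 / (0.924 × 37.1² × 17) = 0.0753

CD = 0.0753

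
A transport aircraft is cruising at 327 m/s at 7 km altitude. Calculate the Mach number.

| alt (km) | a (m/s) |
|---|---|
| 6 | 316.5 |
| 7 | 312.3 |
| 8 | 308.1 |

M = 1.05

At 7 km, from the table: a = 312.3 m/s.
M = v/a = 327 / 312.3 = 1.05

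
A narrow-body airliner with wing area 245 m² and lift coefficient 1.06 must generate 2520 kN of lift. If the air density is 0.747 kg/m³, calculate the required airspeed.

v = 161 m/s

L = ½ρv²S·CL ⇒ v = √(2L/(ρ·S·CL))
v = √(2 × 2.52×10^6 / (0.747 × 245 × 1.06)) = √25980 = 161 m/s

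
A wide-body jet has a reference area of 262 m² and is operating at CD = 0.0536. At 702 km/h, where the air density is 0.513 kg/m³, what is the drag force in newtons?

Convert speed: v = 702 km/h ÷ 3.6 = 195 m/s.
D = ½ρv²S·CD = ½ × 0.513 × 195² × 262 × 0.0536 = 1.37×10^5 N ≈ 137 kN

D = 1.37×10^5 N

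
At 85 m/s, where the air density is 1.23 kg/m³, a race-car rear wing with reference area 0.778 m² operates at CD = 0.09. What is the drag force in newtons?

D = 311 N

Dynamic pressure q = ½ρv² = ½ × 1.23 × 85² = 4443 Pa.
D = q·S·CD = 4443 × 0.778 × 0.09 = 311 N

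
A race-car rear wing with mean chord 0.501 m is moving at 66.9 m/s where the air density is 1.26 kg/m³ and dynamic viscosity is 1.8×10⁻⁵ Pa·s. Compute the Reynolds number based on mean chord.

Re = ρ·v·c/μ = 1.26 × 66.9 × 0.501 / (1.8×10⁻⁵) = 2.35×10^6

Re = 2.35×10^6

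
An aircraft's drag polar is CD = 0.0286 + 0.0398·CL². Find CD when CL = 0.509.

CD = 0.0286 + 0.0398 × 0.509² = 0.0286 + 0.01031 = 0.0389

CD = 0.0389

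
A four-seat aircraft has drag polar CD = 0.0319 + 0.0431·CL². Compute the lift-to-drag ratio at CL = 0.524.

L/D = 12

CD = 0.0319 + 0.0431 × 0.524² = 0.04373
L/D = CL/CD = 0.524 / 0.04373 = 12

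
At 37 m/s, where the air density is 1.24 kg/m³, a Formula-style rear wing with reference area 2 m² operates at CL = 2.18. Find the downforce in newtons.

L = 3700 N

Dynamic pressure q = ½ρv² = ½ × 1.24 × 37² = 848.8 Pa.
L = q·S·CL = 848.8 × 2 × 2.18 = 3700 N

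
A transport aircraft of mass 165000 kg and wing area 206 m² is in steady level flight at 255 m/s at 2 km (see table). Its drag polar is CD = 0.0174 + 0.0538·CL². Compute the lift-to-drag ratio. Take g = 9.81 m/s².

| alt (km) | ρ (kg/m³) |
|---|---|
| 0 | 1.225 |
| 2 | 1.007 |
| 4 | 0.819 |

At 2 km, from the table: ρ = 1.007 kg/m³.
In steady level flight, lift balances weight: W = mg = 165000 × 9.81 = 1.6186×10^6 N.
Dynamic pressure q = 0.5 × 1.007 × 255² = 32740 Pa.
CL = W/(q·S) = 1.6186×10^6 / (32740 × 206) = 0.24.
CD = 0.0174 + 0.0538 × 0.24² = 0.0205.
L/D = CL/CD = 0.24 / 0.0205 = 11.7

L/D = 11.7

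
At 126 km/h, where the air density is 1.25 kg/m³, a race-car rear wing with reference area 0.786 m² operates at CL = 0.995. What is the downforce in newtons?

Convert speed: v = 126 km/h ÷ 3.6 = 35 m/s.
Dynamic pressure q = ½ρv² = ½ × 1.25 × 35² = 765.6 Pa.
L = q·S·CL = 765.6 × 0.786 × 0.995 = 599 N

L = 599 N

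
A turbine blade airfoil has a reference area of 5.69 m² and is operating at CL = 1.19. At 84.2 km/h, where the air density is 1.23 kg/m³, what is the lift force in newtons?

L = 2280 N

Convert speed: v = 84.2 km/h ÷ 3.6 = 23.39 m/s.
Dynamic pressure q = ½ρv² = ½ × 1.23 × 23.39² = 336.4 Pa.
L = q·S·CL = 336.4 × 5.69 × 1.19 = 2280 N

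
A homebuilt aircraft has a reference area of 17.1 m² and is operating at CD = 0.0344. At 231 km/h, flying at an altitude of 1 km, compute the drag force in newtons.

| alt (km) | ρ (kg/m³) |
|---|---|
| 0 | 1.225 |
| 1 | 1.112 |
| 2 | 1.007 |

At 1 km, from the table: ρ = 1.112 kg/m³.
Convert speed: v = 231 km/h ÷ 3.6 = 64.17 m/s.
Dynamic pressure q = ½ρv² = ½ × 1.112 × 64.17² = 2289 Pa.
D = q·S·CD = 2289 × 17.1 × 0.0344 = 1350 N

D = 1350 N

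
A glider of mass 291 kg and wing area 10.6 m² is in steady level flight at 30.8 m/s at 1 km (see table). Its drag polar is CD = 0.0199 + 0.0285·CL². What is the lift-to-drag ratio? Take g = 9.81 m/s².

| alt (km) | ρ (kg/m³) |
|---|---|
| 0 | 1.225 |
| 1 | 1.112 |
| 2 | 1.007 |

L/D = 18.7

At 1 km, from the table: ρ = 1.112 kg/m³.
Level flight ⇒ L = W = m·g = 291 × 9.81 = 2854.7 N.
q = ½ρv² = ½ × 1.112 × 30.8² = 527.4 Pa.
CL = W/(q·S) = 2854.7 / (527.4 × 10.6) = 0.5106.
CD = 0.0199 + 0.0285 × 0.5106² = 0.02733.
L/D = CL/CD = 0.5106 / 0.02733 = 18.7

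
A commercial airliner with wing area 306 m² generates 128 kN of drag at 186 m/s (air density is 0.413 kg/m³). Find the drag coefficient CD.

CD = 0.0586

From D = ½ρv²S·CD, rearranging gives CD = 2D/(ρv²S).
CD = 2 × 1.28×10^5 / (0.413 × 186² × 306) = 0.0586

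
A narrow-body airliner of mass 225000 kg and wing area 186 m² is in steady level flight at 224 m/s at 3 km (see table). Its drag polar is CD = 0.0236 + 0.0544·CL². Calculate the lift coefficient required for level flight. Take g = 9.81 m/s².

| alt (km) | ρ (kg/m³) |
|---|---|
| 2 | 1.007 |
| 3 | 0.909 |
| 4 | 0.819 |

CL = 0.52

At 3 km, from the table: ρ = 0.909 kg/m³.
Weight W = mg = 225000 × 9.81 = 2.2072×10^6 N; in level flight L = W.
q = ½ρv² = ½ × 0.909 × 224² = 22800 Pa.
CL = W/(q·S) = 2.2072×10^6 / (22800 × 186) = 0.5204.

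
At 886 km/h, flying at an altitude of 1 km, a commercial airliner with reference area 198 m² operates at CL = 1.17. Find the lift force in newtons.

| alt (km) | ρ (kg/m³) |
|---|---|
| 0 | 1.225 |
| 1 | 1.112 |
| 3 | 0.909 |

L = 7.8×10^6 N

At 1 km, from the table: ρ = 1.112 kg/m³.
Convert speed: v = 886 km/h ÷ 3.6 = 246.1 m/s.
Dynamic pressure q = ½ρv² = ½ × 1.112 × 246.1² = 33680 Pa.
L = q·S·CL = 33680 × 198 × 1.17 = 7.8×10^6 N ≈ 7800 kN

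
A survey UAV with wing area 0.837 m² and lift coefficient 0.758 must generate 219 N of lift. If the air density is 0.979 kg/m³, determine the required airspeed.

L = ½ρv²S·CL ⇒ v = √(2L/(ρ·S·CL))
v = √(2 × 219 / (0.979 × 0.837 × 0.758)) = √705.2 = 26.6 m/s

v = 26.6 m/s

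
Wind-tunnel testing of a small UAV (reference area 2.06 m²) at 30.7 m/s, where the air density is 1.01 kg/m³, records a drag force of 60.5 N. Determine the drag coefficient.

From D = ½ρv²S·CD, rearranging gives CD = 2D/(ρv²S).
CD = 2 × 60.5 / (1.01 × 30.7² × 2.06) = 0.0617

CD = 0.0617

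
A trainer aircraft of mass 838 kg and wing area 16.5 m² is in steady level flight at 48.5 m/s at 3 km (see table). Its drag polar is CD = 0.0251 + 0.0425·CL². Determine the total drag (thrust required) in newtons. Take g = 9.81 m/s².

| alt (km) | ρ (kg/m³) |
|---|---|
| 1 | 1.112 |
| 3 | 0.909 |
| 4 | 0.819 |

At 3 km, from the table: ρ = 0.909 kg/m³.
In steady level flight, lift balances weight: W = mg = 838 × 9.81 = 8220.8 N.
Dynamic pressure q = 0.5 × 0.909 × 48.5² = 1069 Pa.
Required CL = L/(qS) = 8220.8/(1069·16.5) = 0.466.
CD = 0.0251 + 0.0425 × 0.466² = 0.03433.
D = q·S·CD = 1069 × 16.5 × 0.03433 = 605.6 N

D = 606 N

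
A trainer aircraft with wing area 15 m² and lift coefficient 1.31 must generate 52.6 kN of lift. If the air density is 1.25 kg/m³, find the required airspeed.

v = 65.4 m/s

L = ½ρv²S·CL ⇒ v = √(2L/(ρ·S·CL))
v = √(2 × 52600 / (1.25 × 15 × 1.31)) = √4283 = 65.4 m/s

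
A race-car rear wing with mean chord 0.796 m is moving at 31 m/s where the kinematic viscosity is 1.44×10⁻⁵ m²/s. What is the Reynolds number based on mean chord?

Re = v·c/ν = 31 × 0.796 / (1.44×10⁻⁵) = 1.71×10^6

Re = 1.71×10^6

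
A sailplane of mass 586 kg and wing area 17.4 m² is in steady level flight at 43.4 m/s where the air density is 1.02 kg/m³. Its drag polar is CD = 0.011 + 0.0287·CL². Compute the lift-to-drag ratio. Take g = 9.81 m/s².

L/D = 23.9

Level flight ⇒ L = W = m·g = 586 × 9.81 = 5748.7 N.
q = ½ρv² = ½ × 1.02 × 43.4² = 960.6 Pa.
Required CL = L/(qS) = 5748.7/(960.6·17.4) = 0.3439.
CD = 0.011 + 0.0287 × 0.3439² = 0.01439.
L/D = CL/CD = 0.3439 / 0.01439 = 23.9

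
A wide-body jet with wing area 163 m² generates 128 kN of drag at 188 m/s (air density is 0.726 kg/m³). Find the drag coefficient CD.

From D = ½ρv²S·CD, rearranging gives CD = 2D/(ρv²S).
CD = 2 × 1.28×10^5 / (0.726 × 188² × 163) = 0.0612

CD = 0.0612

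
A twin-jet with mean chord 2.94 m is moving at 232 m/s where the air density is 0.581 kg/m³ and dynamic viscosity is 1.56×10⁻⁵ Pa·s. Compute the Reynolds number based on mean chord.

Re = ρ·v·c/μ = 0.581 × 232 × 2.94 / (1.56×10⁻⁵) = 2.54×10^7

Re = 2.54×10^7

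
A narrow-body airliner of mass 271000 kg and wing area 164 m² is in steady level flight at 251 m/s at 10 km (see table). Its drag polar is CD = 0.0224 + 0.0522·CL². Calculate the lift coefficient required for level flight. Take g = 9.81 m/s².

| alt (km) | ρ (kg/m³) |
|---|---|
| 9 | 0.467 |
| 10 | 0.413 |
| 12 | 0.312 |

CL = 1.25

At 10 km, from the table: ρ = 0.413 kg/m³.
In steady level flight, lift balances weight: W = mg = 271000 × 9.81 = 2.6585×10^6 N.
q = ½ρv² = ½ × 0.413 × 251² = 13010 Pa.
CL = 2W/(ρv²S) = 2×2.6585×10^6/(0.413×251²×164) = 1.246.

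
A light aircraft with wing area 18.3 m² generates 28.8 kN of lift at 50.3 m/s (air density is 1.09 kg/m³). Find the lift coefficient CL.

From L = ½ρv²S·CL, rearranging gives CL = 2L/(ρv²S).
CL = 2 × 28800 / (1.09 × 50.3² × 18.3) = 1.14

CL = 1.14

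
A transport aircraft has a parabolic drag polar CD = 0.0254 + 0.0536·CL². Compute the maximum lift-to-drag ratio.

For CD = CD0 + K·CL², (L/D)max occurs at CL* = √(CD0/K) and equals 1/(2√(K·CD0)).
(L/D)max = 1/(2√(0.0536 × 0.0254)) = 1/(2 × 0.0369) = 13.6

(L/D)max = 13.6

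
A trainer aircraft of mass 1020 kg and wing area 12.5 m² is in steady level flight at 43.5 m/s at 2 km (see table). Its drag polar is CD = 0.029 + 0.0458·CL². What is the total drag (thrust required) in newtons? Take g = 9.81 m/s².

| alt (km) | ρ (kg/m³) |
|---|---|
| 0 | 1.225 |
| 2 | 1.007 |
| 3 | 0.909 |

At 2 km, from the table: ρ = 1.007 kg/m³.
Weight W = mg = 1020 × 9.81 = 10006 N; in level flight L = W.
q = ½ρv² = ½ × 1.007 × 43.5² = 952.7 Pa.
Required CL = L/(qS) = 10006/(952.7·12.5) = 0.8402.
CD = 0.029 + 0.0458 × 0.8402² = 0.06133.
D = q·S·CD = 952.7 × 12.5 × 0.06133 = 730.4 N

D = 730 N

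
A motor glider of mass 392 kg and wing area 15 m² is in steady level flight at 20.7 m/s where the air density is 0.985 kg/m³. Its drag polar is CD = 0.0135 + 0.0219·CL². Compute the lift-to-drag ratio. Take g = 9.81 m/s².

In steady level flight, lift balances weight: W = mg = 392 × 9.81 = 3845.5 N.
q = ½ρv² = ½ × 0.985 × 20.7² = 211 Pa.
CL = 2W/(ρv²S) = 2×3845.5/(0.985×20.7²×15) = 1.215.
CD = 0.0135 + 0.0219 × 1.215² = 0.04582.
L/D = CL/CD = 1.215 / 0.04582 = 26.5

L/D = 26.5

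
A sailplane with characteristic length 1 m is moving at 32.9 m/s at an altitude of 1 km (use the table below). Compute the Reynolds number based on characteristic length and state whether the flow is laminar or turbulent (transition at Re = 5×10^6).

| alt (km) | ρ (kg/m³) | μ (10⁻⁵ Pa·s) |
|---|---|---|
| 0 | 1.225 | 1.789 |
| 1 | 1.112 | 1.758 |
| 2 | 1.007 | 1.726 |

At 1 km, from the table: ρ = 1.112 kg/m³, μ = 1.758×10⁻⁵ Pa·s.
Re = ρ·v·c/μ = 1.112 × 32.9 × 1 / (1.758×10⁻⁵) = 2.08×10^6
Since 2.08×10^6 < 5×10^6, the flow is laminar.

Re = 2.08×10^6 (laminar)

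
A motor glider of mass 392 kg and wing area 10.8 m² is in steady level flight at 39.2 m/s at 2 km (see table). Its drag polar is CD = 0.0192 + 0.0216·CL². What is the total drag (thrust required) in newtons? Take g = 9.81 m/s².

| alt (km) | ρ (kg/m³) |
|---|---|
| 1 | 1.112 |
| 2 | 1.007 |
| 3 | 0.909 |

At 2 km, from the table: ρ = 1.007 kg/m³.
In steady level flight, lift balances weight: W = mg = 392 × 9.81 = 3845.5 N.
q = ½ρv² = ½ × 1.007 × 39.2² = 773.7 Pa.
CL = W/(q·S) = 3845.5 / (773.7 × 10.8) = 0.4602.
CD = 0.0192 + 0.0216 × 0.4602² = 0.02377.
D = q·S·CD = 773.7 × 10.8 × 0.02377 = 198.7 N

D = 199 N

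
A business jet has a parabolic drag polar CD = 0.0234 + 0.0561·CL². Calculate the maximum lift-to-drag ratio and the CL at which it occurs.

(L/D)max = 13.8, at CL = 0.646

For CD = CD0 + K·CL², (L/D)max occurs at CL* = √(CD0/K) and equals 1/(2√(K·CD0)).
(L/D)max = 1/(2√(0.0561 × 0.0234)) = 1/(2 × 0.03623) = 13.8
CL* = √(0.0234/0.0561) = 0.646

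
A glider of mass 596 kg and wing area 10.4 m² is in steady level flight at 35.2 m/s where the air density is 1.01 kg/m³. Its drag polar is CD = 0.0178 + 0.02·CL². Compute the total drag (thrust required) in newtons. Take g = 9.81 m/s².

D = 221 N

Level flight ⇒ L = W = m·g = 596 × 9.81 = 5846.8 N.
q = ½ρv² = ½ × 1.01 × 35.2² = 625.7 Pa.
CL = W/(q·S) = 5846.8 / (625.7 × 10.4) = 0.8985.
CD = 0.0178 + 0.02 × 0.8985² = 0.03395.
D = q·S·CD = 625.7 × 10.4 × 0.03395 = 220.9 N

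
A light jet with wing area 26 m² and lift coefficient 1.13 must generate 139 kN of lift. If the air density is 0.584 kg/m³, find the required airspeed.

v = 127 m/s

L = ½ρv²S·CL ⇒ v = √(2L/(ρ·S·CL))
v = √(2 × 1.39×10^5 / (0.584 × 26 × 1.13)) = √16200 = 127 m/s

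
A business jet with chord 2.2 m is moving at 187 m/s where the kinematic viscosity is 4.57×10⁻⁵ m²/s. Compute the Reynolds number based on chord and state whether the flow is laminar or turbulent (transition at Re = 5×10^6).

Re = v·c/ν = 187 × 2.2 / (4.57×10⁻⁵) = 9×10^6
Since 9×10^6 > 5×10^6, the flow is turbulent.

Re = 9×10^6 (turbulent)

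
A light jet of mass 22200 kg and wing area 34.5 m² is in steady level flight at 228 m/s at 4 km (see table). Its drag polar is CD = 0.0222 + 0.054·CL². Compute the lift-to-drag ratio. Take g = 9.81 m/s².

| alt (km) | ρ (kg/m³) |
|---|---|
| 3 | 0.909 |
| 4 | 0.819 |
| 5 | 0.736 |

At 4 km, from the table: ρ = 0.819 kg/m³.
Weight W = mg = 22200 × 9.81 = 2.1778×10^5 N; in level flight L = W.
Dynamic pressure q = 0.5 × 0.819 × 228² = 21290 Pa.
CL = W/(q·S) = 2.1778×10^5 / (21290 × 34.5) = 0.2965.
CD = 0.0222 + 0.054 × 0.2965² = 0.02695.
L/D = CL/CD = 0.2965 / 0.02695 = 11

L/D = 11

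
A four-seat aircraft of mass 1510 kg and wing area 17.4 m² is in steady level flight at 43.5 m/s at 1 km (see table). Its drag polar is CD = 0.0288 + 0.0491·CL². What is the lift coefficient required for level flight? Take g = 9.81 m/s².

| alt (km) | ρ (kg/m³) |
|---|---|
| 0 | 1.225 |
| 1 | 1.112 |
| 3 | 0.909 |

CL = 0.809

At 1 km, from the table: ρ = 1.112 kg/m³.
Level flight ⇒ L = W = m·g = 1510 × 9.81 = 14813 N.
q = ½ρv² = ½ × 1.112 × 43.5² = 1052 Pa.
CL = W/(q·S) = 14813 / (1052 × 17.4) = 0.8092.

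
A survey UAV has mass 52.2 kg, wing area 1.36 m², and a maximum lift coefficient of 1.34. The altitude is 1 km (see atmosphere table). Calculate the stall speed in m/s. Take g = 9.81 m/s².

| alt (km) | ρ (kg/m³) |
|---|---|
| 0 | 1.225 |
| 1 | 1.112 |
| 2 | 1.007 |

V_stall = 22.5 m/s

At 1 km, from the table: ρ = 1.112 kg/m³.
Weight W = mg = 52.2 × 9.81 = 512.1 N.
From L = ½ρV²S·CL,max = W: V_stall = √(2W/(ρSCL,max)) = √(2·512.1/(1.112·1.36·1.34))
V_stall = √505.4 = 22.5 m/s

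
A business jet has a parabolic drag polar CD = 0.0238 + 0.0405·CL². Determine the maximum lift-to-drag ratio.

(L/D)max = 16.1

For CD = CD0 + K·CL², (L/D)max occurs at CL* = √(CD0/K) and equals 1/(2√(K·CD0)).
(L/D)max = 1/(2√(0.0405 × 0.0238)) = 1/(2 × 0.03105) = 16.1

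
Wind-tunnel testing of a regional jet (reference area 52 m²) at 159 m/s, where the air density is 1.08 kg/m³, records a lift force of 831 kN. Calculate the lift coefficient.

CL = 1.17

From L = ½ρv²S·CL, rearranging gives CL = 2L/(ρv²S).
CL = 2 × 8.31×10^5 / (1.08 × 159² × 52) = 1.17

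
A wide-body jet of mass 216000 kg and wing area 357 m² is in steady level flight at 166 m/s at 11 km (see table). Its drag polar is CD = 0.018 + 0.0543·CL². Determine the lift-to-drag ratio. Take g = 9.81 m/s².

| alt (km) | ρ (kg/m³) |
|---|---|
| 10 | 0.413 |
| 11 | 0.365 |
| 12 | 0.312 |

L/D = 12.6

At 11 km, from the table: ρ = 0.365 kg/m³.
Weight W = mg = 216000 × 9.81 = 2.119×10^6 N; in level flight L = W.
q = ½ρv² = ½ × 0.365 × 166² = 5029 Pa.
CL = W/(q·S) = 2.119×10^6 / (5029 × 357) = 1.18.
CD = 0.018 + 0.0543 × 1.18² = 0.09364.
L/D = CL/CD = 1.18 / 0.09364 = 12.6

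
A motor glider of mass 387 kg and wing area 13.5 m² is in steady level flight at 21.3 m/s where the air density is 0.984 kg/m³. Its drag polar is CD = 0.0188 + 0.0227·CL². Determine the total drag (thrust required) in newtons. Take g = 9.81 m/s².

D = 165 N

Level flight ⇒ L = W = m·g = 387 × 9.81 = 3796.5 N.
q = ½ρv² = ½ × 0.984 × 21.3² = 223.2 Pa.
CL = W/(q·S) = 3796.5 / (223.2 × 13.5) = 1.26.
CD = 0.0188 + 0.0227 × 1.26² = 0.05483.
D = q·S·CD = 223.2 × 13.5 × 0.05483 = 165.2 N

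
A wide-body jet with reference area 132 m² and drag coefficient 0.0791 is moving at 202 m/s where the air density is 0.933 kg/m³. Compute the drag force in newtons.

Dynamic pressure q = ½ρv² = ½ × 0.933 × 202² = 19040 Pa.
D = q·S·CD = 19040 × 132 × 0.0791 = 1.99×10^5 N ≈ 199 kN

D = 1.99×10^5 N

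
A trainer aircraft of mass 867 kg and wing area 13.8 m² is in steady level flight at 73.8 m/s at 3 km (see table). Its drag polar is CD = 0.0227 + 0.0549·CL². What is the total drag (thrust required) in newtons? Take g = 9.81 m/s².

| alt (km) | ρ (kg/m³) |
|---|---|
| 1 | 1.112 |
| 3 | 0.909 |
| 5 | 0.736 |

At 3 km, from the table: ρ = 0.909 kg/m³.
Level flight ⇒ L = W = m·g = 867 × 9.81 = 8505.3 N.
Dynamic pressure q = 0.5 × 0.909 × 73.8² = 2475 Pa.
Required CL = L/(qS) = 8505.3/(2475·13.8) = 0.249.
CD = 0.0227 + 0.0549 × 0.249² = 0.0261.
D = q·S·CD = 2475 × 13.8 × 0.0261 = 891.7 N

D = 892 N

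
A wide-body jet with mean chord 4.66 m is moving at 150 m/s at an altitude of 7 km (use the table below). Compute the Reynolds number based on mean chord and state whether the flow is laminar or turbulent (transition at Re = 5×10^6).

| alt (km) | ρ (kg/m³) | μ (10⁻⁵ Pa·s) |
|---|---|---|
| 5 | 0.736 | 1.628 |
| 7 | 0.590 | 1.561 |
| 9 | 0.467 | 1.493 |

At 7 km, from the table: ρ = 0.590 kg/m³, μ = 1.561×10⁻⁵ Pa·s.
Re = ρ·v·c/μ = 0.59 × 150 × 4.66 / (1.561×10⁻⁵) = 2.64×10^7
Since 2.64×10^7 > 5×10^6, the flow is turbulent.

Re = 2.64×10^7 (turbulent)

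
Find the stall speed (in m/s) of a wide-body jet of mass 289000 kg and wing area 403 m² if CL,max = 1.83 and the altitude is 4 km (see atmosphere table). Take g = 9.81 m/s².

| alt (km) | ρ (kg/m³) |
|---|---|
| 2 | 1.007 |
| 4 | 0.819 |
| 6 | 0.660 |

At 4 km, from the table: ρ = 0.819 kg/m³.
At stall, lift equals weight: L = W = m·g = 289000 × 9.81 = 2.835×10^6 N.
From L = ½ρV²S·CL,max = W: V_stall = √(2W/(ρSCL,max)) = √(2·2.835×10^6/(0.819·403·1.83))
V_stall = √9388 = 96.9 m/s

V_stall = 96.9 m/s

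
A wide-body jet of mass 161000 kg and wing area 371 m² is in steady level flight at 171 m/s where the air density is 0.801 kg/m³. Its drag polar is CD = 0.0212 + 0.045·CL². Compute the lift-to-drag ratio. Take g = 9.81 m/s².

L/D = 13.4

Weight W = mg = 161000 × 9.81 = 1.5794×10^6 N; in level flight L = W.
Dynamic pressure q = 0.5 × 0.801 × 171² = 11710 Pa.
Required CL = L/(qS) = 1.5794×10^6/(11710·371) = 0.3635.
CD = 0.0212 + 0.045 × 0.3635² = 0.02715.
L/D = CL/CD = 0.3635 / 0.02715 = 13.4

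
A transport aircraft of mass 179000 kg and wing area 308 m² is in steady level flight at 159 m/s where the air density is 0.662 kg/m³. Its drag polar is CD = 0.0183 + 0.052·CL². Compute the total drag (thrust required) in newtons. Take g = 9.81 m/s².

D = 1.09×10^5 N

Level flight ⇒ L = W = m·g = 179000 × 9.81 = 1.756×10^6 N.
q = ½ρv² = ½ × 0.662 × 159² = 8368 Pa.
CL = W/(q·S) = 1.756×10^6 / (8368 × 308) = 0.6813.
CD = 0.0183 + 0.052 × 0.6813² = 0.04244.
D = q·S·CD = 8368 × 308 × 0.04244 = 1.094×10^5 N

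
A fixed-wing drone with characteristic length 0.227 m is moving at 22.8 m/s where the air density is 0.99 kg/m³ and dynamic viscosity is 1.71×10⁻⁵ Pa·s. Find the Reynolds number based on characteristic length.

Re = ρ·v·c/μ = 0.99 × 22.8 × 0.227 / (1.71×10⁻⁵) = 3×10^5

Re = 3×10^5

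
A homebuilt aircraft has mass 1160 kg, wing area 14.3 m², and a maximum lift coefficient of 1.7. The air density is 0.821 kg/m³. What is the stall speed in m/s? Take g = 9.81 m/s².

At stall, lift equals weight: L = W = m·g = 1160 × 9.81 = 11380 N.
V_stall = √(2W/(ρ·S·CL,max)) = √(2 × 11380 / (0.821 × 14.3 × 1.7))
V_stall = √1140 = 33.8 m/s

V_stall = 33.8 m/s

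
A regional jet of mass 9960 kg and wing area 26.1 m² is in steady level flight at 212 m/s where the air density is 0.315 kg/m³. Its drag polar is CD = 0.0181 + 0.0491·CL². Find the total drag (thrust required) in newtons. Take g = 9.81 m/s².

Level flight ⇒ L = W = m·g = 9960 × 9.81 = 97708 N.
Dynamic pressure q = 0.5 × 0.315 × 212² = 7079 Pa.
CL = W/(q·S) = 97708 / (7079 × 26.1) = 0.5289.
CD = 0.0181 + 0.0491 × 0.5289² = 0.03183.
D = q·S·CD = 7079 × 26.1 × 0.03183 = 5881 N

D = 5880 N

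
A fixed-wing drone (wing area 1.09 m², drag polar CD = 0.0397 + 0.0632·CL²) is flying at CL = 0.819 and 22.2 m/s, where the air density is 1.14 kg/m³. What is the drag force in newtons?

CD = 0.0397 + 0.0632 × 0.819² = 0.08209
D = ½ρv²S·CD = ½ × 1.14 × 22.2² × 1.09 × 0.08209 = 25.1 N

D = 25.1 N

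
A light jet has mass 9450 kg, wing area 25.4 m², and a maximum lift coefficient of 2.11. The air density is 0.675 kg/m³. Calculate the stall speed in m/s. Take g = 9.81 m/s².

V_stall = 71.6 m/s

At stall, lift equals weight: L = W = m·g = 9450 × 9.81 = 92700 N.
From L = ½ρV²S·CL,max = W: V_stall = √(2W/(ρSCL,max)) = √(2·92700/(0.675·25.4·2.11))
V_stall = √5125 = 71.6 m/s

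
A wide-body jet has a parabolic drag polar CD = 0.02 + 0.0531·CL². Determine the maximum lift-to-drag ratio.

(L/D)max = 15.3

For CD = CD0 + K·CL², (L/D)max occurs at CL* = √(CD0/K) and equals 1/(2√(K·CD0)).
(L/D)max = 1/(2√(0.0531 × 0.02)) = 1/(2 × 0.03259) = 15.3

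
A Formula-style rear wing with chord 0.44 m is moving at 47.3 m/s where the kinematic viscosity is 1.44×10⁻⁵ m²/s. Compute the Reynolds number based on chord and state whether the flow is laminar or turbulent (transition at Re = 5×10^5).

Re = v·c/ν = 47.3 × 0.44 / (1.44×10⁻⁵) = 1.45×10^6
Since 1.45×10^6 > 5×10^5, the flow is turbulent.

Re = 1.45×10^6 (turbulent)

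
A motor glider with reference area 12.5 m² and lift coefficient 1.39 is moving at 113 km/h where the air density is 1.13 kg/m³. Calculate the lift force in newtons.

L = 9670 N

Convert speed: v = 113 km/h ÷ 3.6 = 31.39 m/s.
L = ½ρv²S·CL = ½ × 1.13 × 31.39² × 12.5 × 1.39 = 9670 N ≈ 9.67 kN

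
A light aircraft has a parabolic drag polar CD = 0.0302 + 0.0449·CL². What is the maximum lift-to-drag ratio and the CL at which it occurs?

(L/D)max = 13.6, at CL = 0.82

For CD = CD0 + K·CL², (L/D)max occurs at CL* = √(CD0/K) and equals 1/(2√(K·CD0)).
(L/D)max = 1/(2√(0.0449 × 0.0302)) = 1/(2 × 0.03682) = 13.6
CL* = √(0.0302/0.0449) = 0.82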